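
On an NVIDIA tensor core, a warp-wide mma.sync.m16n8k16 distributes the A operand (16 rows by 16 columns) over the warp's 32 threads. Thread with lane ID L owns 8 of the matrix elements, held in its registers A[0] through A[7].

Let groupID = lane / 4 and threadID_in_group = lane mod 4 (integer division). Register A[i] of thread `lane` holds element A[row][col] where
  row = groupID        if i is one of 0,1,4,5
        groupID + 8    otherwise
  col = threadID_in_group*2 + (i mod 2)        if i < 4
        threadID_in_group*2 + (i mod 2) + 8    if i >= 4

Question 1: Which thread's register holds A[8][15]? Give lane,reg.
r: 8->gid=0,r8=1  c: 15->c8=1,tid=3,i&1=1
L=0*4+3=3  i=1*4+1*2+1=7

3,7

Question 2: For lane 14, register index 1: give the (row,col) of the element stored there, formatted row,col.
3,5

lane 14: G=3 (14/4), T=2 (14%4)
i=1: r=3+0=3, c=2*2+1+0=5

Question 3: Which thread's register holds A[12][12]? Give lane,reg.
r=12->g=4,rb=1  c=12->cb=1,t=2,b0=0
L=4*4+2=18  i=1*4+1*2+0=6

18,6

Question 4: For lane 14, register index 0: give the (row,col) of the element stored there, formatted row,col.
lane 14: grp=3 (14/4), tig=2 (14%4)
i=0: r=3+0=3, c=2*2+0+0=4

3,4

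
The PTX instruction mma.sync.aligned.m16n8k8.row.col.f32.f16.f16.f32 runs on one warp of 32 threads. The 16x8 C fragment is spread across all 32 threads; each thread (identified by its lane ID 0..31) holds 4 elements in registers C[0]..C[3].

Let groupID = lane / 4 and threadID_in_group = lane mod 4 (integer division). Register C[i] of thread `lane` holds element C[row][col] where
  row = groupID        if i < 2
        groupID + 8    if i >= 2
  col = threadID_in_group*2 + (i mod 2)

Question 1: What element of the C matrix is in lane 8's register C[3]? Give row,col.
10,1

8: gr=2,th=0
[3] (2+8,0*2+1) = (10,1)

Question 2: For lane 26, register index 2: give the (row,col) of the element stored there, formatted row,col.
14,4

lane 26→26/4=6, 26 mod 4=2
i=2  r:6+8→14  c:2·2+0→4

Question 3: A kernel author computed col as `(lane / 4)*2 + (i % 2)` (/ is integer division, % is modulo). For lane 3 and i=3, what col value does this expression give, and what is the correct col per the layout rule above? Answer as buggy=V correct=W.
`(lane / 4)*2 + (i % 2)`[3,3]=>1
3: grp=0,tig=3
[3] (0+8,3*2+1) = (8,7)
col: 1 vs 7

buggy=1 correct=7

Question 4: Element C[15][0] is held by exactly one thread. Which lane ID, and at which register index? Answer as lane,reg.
28,2

r=15⇒gr=7,Rb=1  c=0⇒th=0,odd=0
L=7*4+0=28  i=1*2+0=2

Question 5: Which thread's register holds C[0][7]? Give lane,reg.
r: 0->gid=0,r8=0  c: 7->tid=3,i&1=1
L=0*4+3=3  i=0*2+1=1

3,1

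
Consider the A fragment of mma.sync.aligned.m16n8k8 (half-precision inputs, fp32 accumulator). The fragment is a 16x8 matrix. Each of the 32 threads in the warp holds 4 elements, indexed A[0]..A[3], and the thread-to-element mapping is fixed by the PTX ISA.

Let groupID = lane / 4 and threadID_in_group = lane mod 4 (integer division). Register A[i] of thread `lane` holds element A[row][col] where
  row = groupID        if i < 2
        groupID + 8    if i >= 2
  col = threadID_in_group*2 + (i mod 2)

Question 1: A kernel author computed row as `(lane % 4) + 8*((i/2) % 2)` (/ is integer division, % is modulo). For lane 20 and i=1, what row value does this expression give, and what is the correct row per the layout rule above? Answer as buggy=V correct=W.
buggy=0 correct=5

`(lane % 4) + 8*((i/2) % 2)`[20,1]→0
L=20→G=20>>2=5, T=20&3=0
[1]→row 5+0=5  col 0·2+1=1
row: 0 vs 5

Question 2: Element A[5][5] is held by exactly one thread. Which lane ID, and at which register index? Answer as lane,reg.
r=5⇒gr=5,Rb=0  c=5⇒th=2,odd=1
L=5*4+2=22  i=0*2+1=1

22,1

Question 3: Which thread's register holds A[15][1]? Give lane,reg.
28,3

r=15->g=7,rb=1  c=1->t=0,b0=1
L=7*4+0=28  i=1*2+1=3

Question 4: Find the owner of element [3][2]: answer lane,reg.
r:3=>grp=3,rB=0  c:2=>tig=1,lo=0
L=3*4+1=13  i=0*2+0=0

13,0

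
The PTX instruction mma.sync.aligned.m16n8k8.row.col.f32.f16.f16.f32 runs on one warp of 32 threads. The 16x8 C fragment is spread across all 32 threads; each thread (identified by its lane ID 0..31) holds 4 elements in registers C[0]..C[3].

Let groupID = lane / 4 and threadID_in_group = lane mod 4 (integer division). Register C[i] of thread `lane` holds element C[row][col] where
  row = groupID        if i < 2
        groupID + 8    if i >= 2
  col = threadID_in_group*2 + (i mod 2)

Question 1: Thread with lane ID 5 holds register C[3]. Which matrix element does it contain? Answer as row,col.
9,3

5: gr=1,th=1
[3] (1+8,1*2+1) = (9,3)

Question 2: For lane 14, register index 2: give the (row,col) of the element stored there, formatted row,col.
11,4

lane 14⇒14/4=3, 14 mod 4=2
i=2  r:3+8⇒11  c:2·2+0⇒4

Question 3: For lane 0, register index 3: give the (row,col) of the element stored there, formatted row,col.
L=0→G=0>>2=0, T=0&3=0
[3]→row 0+8=8  col 0·2+1=1

8,1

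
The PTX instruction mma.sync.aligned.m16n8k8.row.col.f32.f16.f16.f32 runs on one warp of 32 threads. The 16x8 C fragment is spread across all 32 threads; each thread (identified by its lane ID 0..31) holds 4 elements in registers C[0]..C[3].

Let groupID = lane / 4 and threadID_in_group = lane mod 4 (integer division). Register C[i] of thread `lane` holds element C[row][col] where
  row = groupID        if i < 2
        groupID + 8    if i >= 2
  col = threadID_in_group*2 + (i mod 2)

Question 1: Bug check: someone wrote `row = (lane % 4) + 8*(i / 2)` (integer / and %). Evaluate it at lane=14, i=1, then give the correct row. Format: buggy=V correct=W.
buggy=2 correct=3

`(lane % 4) + 8*(i / 2)`[14,1]->2
lane 14: gid=3 (14/4), tid=2 (14%4)
i=1: r=3+0=3, c=2*2+1=5
row: 2 vs 3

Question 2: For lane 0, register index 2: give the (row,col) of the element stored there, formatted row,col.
8,0

lane 0⇒0/4=0, 0 mod 4=0
i=2  r:0+8⇒8  c:2·0+0⇒0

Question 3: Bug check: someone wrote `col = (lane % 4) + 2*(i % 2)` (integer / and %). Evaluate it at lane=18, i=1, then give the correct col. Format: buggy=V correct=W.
buggy=4 correct=5

`(lane % 4) + 2*(i % 2)`[18,1]→4
18: G=4,T=2
[1] (4+0,2*2+1) = (4,5)
col: 4 vs 5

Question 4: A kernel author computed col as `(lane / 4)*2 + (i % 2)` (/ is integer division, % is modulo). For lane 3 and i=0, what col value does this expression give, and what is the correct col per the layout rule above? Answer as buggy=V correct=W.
buggy=0 correct=6

`(lane / 4)*2 + (i % 2)`[3,0]→0
L=3→G=3>>2=0, T=3&3=3
[0]→row 0+0=0  col 3·2+0=6
col: 0 vs 6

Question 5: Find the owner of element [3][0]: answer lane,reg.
12,0

r=3⇒gr=3,Rb=0  c=0⇒th=0,odd=0
L=3*4+0=12  i=0*2+0=0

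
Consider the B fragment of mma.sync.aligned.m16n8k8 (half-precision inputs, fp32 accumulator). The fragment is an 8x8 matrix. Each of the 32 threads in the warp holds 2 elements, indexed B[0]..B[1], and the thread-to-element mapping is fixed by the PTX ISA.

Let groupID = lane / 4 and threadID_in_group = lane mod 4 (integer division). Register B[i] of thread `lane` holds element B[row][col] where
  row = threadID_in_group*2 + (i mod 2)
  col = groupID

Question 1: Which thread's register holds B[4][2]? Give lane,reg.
c=2⇒gr=2  r=4⇒th=2,odd=0
L=2*4+2=10  i=0=0

10,0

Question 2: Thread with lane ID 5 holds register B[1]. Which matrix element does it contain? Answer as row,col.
3,1

5: g=1,t=1
[1] (1*2+1,1) = (3,1)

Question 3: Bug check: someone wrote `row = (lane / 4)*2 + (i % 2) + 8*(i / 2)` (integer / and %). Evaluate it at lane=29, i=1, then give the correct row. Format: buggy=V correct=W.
`(lane / 4)*2 + (i % 2) + 8*(i / 2)`[29,1]⇒15
L=29⇒gr=29>>2=7, th=29&3=1
[1]⇒row 1·2+1=3  col gr=7
row: 15 vs 3

buggy=15 correct=3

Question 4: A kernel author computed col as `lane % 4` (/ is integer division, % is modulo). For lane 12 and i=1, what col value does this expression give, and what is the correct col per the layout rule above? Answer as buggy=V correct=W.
`lane % 4`[12,1]->0
lane 12: gid=3 (12/4), tid=0 (12%4)
i=1: r=0*2+1=1, c=gid=3
col: 0 vs 3

buggy=0 correct=3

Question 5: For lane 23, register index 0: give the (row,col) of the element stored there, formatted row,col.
L=23→G=23>>2=5, T=23&3=3
[0]→row 3·2+0=6  col G=5

6,5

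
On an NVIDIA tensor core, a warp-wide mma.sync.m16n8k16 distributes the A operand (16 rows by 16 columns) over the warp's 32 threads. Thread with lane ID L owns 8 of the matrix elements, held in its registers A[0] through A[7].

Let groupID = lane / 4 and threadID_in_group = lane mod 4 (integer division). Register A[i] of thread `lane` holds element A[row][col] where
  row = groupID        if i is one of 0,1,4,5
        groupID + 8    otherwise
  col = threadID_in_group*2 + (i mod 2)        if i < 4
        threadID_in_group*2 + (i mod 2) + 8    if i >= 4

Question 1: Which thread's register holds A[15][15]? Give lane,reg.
r=15->g=7,rb=1  c=15->cb=1,t=3,b0=1
L=7*4+3=31  i=1*4+1*2+1=7

31,7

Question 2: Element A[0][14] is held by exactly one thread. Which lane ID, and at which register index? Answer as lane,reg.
r=0->g=0,rb=0  c=14->cb=1,t=3,b0=0
L=0*4+3=3  i=1*4+0*2+0=4

3,4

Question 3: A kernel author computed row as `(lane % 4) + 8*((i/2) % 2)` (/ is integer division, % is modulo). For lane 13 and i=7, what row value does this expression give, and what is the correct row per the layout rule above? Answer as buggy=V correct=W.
buggy=9 correct=11

`(lane % 4) + 8*((i/2) % 2)`[13,7]⇒9
lane 13⇒13/4=3, 13 mod 4=1
i=7  r:3+8⇒11  c:2·1+1+8⇒11
row: 9 vs 11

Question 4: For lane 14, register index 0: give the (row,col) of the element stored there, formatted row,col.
L=14→G=14>>2=3, T=14&3=2
[0]→row 3+0=3  col 2·2+0+0=4

3,4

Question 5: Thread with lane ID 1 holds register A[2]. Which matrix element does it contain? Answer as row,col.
8,2

lane 1=>1/4=0, 1 mod 4=1
i=2  r:0+8=>8  c:2·1+0+0=>2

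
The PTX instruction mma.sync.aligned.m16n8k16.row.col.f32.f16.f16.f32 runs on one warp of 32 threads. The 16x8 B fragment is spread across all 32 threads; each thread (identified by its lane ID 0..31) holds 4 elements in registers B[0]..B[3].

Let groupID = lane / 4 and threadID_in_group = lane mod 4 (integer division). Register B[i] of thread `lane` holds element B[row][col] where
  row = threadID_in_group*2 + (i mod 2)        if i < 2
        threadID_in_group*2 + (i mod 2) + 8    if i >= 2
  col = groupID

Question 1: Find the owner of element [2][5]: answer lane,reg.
c: 5->gid=5  r: 2->r8=0,tid=1,i&1=0
L=5*4+1=21  i=0*2+0=0

21,0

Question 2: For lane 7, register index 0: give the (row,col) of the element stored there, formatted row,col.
lane 7: gr=1 (7/4), th=3 (7%4)
i=0: r=3*2+0+0=6, c=gr=1

6,1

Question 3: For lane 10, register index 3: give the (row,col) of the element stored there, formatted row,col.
13,2

lane 10→10/4=2, 10 mod 4=2
i=3  r:2·2+1+8→13  c:2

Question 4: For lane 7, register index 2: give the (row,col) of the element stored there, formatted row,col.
14,1

lane 7->7/4=1, 7 mod 4=3
i=2  r:2·3+0+8->14  c:1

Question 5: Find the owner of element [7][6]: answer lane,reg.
c: 6->gid=6  r: 7->r8=0,tid=3,i&1=1
L=6*4+3=27  i=0*2+1=1

27,1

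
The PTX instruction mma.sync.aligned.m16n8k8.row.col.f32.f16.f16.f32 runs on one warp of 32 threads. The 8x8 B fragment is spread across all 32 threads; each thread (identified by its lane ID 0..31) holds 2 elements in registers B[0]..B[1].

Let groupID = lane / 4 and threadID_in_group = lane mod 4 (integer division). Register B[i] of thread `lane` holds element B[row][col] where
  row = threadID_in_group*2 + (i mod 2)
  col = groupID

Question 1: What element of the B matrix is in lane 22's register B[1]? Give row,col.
lane 22⇒22/4=5, 22 mod 4=2
i=1  r:2·2+1⇒5  c:5

5,5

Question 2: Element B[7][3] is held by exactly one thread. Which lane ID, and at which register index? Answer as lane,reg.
c:3=>grp=3  r:7=>tig=3,lo=1
L=3*4+3=15  i=1=1

15,1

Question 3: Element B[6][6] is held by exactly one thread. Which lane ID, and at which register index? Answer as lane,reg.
27,0

c:6=>grp=6  r:6=>tig=3,lo=0
L=6*4+3=27  i=0=0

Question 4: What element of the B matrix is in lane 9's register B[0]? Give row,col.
lane 9: grp=2 (9/4), tig=1 (9%4)
i=0: r=1*2+0=2, c=grp=2

2,2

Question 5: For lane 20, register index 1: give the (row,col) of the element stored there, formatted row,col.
1,5

20: grp=5,tig=0
[1] (0*2+1,5) = (1,5)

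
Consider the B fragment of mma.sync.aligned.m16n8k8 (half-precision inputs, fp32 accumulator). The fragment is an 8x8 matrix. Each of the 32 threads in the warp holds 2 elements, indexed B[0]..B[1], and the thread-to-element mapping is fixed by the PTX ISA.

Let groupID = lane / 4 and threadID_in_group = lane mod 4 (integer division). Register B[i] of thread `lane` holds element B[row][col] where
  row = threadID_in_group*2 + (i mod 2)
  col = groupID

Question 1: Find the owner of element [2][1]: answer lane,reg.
c: 1->gid=1  r: 2->tid=1,i&1=0
L=1*4+1=5  i=0=0

5,0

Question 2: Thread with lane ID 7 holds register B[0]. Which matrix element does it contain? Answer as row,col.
7: gr=1,th=3
[0] (3*2+0,1) = (6,1)

6,1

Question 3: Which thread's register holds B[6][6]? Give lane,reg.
c=6⇒gr=6  r=6⇒th=3,odd=0
L=6*4+3=27  i=0=0

27,0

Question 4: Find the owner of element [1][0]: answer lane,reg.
c:0=>grp=0  r:1=>tig=0,lo=1
L=0*4+0=0  i=1=1

0,1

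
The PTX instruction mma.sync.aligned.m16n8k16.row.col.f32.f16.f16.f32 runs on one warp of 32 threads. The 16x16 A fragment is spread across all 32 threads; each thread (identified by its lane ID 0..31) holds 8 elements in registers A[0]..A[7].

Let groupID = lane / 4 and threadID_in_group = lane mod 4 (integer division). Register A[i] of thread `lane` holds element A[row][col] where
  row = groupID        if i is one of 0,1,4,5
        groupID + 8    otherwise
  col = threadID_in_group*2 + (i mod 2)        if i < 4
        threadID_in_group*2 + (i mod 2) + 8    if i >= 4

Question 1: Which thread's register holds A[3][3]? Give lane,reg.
r:3=>grp=3,rB=0  c:3=>cB=0,tig=1,lo=1
L=3*4+1=13  i=0*4+0*2+1=1

13,1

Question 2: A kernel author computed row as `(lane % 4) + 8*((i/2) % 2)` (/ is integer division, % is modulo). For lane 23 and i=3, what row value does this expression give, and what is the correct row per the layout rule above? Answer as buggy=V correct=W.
`(lane % 4) + 8*((i/2) % 2)`[23,3]⇒11
lane 23⇒23/4=5, 23 mod 4=3
i=3  r:5+8⇒13  c:2·3+1+0⇒7
row: 11 vs 13

buggy=11 correct=13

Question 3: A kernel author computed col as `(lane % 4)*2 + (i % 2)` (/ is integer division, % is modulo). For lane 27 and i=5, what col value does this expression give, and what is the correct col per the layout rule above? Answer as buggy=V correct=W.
buggy=7 correct=15

`(lane % 4)*2 + (i % 2)`[27,5]→7
lane 27→27/4=6, 27 mod 4=3
i=5  r:6+0→6  c:2·3+1+8→15
col: 7 vs 15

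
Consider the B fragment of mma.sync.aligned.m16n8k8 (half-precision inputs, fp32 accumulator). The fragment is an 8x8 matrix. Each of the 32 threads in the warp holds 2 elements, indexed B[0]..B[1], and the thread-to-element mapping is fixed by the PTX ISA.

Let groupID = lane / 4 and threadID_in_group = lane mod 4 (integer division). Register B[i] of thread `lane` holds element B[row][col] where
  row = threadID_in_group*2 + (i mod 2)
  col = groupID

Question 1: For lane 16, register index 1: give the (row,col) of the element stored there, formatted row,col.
1,4

16: g=4,t=0
[1] (0*2+1,4) = (1,4)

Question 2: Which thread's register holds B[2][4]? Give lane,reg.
17,0

c=4⇒gr=4  r=2⇒th=1,odd=0
L=4*4+1=17  i=0=0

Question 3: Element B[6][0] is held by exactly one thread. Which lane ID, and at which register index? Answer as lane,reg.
c=0->g=0  r=6->t=3,b0=0
L=0*4+3=3  i=0=0

3,0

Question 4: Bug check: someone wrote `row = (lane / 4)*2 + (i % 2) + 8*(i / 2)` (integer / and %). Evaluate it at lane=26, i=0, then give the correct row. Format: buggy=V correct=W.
`(lane / 4)*2 + (i % 2) + 8*(i / 2)`[26,0]->12
26: gid=6,tid=2
[0] (2*2+0,6) = (4,6)
row: 12 vs 4

buggy=12 correct=4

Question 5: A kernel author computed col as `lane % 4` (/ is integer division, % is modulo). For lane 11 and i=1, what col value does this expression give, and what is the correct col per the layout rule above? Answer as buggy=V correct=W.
`lane % 4`[11,1]->3
lane 11: g=2 (11/4), t=3 (11%4)
i=1: r=3*2+1=7, c=g=2
col: 3 vs 2

buggy=3 correct=2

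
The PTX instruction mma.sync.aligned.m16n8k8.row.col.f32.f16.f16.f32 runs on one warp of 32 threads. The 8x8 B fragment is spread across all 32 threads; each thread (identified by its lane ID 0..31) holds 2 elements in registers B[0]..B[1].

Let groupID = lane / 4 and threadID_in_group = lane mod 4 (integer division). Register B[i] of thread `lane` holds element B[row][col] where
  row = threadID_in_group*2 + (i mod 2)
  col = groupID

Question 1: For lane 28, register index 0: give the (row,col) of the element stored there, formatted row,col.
0,7

L=28⇒gr=28>>2=7, th=28&3=0
[0]⇒row 0·2+0=0  col gr=7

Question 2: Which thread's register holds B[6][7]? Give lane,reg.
c=7→G=7  r=6→T=3,p=0
L=7*4+3=31  i=0=0

31,0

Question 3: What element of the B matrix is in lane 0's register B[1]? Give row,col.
lane 0: g=0 (0/4), t=0 (0%4)
i=1: r=0*2+1=1, c=g=0

1,0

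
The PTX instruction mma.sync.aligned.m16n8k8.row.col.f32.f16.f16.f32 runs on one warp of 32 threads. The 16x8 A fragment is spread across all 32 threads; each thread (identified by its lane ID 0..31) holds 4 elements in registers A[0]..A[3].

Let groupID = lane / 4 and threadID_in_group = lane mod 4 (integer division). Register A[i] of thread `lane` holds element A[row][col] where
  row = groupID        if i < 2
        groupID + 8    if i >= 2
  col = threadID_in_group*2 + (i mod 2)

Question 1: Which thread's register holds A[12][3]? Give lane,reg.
17,3

r=12->g=4,rb=1  c=3->t=1,b0=1
L=4*4+1=17  i=1*2+1=3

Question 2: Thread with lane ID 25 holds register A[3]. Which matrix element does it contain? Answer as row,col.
lane 25: G=6 (25/4), T=1 (25%4)
i=3: r=6+8=14, c=1*2+1=3

14,3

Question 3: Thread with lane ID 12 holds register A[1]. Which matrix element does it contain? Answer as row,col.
12: g=3,t=0
[1] (3+0,0*2+1) = (3,1)

3,1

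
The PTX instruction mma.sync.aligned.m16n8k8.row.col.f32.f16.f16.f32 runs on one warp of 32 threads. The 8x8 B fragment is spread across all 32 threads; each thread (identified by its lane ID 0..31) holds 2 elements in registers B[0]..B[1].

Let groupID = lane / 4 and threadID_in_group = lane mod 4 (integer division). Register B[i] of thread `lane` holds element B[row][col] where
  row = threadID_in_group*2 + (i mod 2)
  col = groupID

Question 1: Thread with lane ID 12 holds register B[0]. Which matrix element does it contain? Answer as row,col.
0,3

lane 12: G=3 (12/4), T=0 (12%4)
i=0: r=0*2+0=0, c=G=3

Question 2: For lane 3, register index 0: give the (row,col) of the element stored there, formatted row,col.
6,0

3: G=0,T=3
[0] (3*2+0,0) = (6,0)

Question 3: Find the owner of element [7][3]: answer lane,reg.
15,1

c:3=>grp=3  r:7=>tig=3,lo=1
L=3*4+3=15  i=1=1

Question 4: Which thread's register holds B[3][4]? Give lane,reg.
c=4->g=4  r=3->t=1,b0=1
L=4*4+1=17  i=1=1

17,1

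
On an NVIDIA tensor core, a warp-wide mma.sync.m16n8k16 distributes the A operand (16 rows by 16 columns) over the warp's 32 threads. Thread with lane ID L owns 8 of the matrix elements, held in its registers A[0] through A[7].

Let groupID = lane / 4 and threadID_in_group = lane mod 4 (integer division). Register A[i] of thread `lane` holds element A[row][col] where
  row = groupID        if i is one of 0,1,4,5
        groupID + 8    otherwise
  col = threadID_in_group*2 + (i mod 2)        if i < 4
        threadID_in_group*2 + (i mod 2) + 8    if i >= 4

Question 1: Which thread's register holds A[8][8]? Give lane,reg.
0,6

r:8=>grp=0,rB=1  c:8=>cB=1,tig=0,lo=0
L=0*4+0=0  i=1*4+1*2+0=6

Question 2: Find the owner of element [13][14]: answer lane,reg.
23,6

r=13⇒gr=5,Rb=1  c=14⇒Cb=1,th=3,odd=0
L=5*4+3=23  i=1*4+1*2+0=6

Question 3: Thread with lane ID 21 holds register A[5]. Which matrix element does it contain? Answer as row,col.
L=21→G=21>>2=5, T=21&3=1
[5]→row 5+0=5  col 1·2+1+8=11

5,11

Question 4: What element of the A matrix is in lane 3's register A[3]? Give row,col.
8,7

L=3->gid=3>>2=0, tid=3&3=3
[3]->row 0+8=8  col 3·2+1+0=7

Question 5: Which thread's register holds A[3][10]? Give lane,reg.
13,4

r:3=>grp=3,rB=0  c:10=>cB=1,tig=1,lo=0
L=3*4+1=13  i=1*4+0*2+0=4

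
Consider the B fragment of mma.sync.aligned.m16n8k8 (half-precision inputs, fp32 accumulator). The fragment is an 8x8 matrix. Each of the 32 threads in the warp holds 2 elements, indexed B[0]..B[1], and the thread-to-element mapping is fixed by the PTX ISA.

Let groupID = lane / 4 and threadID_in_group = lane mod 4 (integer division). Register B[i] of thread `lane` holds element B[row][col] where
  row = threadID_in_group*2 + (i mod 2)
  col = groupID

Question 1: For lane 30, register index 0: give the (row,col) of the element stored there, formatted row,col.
4,7

L=30→G=30>>2=7, T=30&3=2
[0]→row 2·2+0=4  col G=7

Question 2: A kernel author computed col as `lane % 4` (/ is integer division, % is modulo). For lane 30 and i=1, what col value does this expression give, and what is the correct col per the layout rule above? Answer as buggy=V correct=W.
buggy=2 correct=7

`lane % 4`[30,1]->2
lane 30->30/4=7, 30 mod 4=2
i=1  r:2·2+1->5  c:7
col: 2 vs 7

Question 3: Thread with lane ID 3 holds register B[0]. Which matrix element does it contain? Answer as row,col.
lane 3→3/4=0, 3 mod 4=3
i=0  r:2·3+0→6  c:0

6,0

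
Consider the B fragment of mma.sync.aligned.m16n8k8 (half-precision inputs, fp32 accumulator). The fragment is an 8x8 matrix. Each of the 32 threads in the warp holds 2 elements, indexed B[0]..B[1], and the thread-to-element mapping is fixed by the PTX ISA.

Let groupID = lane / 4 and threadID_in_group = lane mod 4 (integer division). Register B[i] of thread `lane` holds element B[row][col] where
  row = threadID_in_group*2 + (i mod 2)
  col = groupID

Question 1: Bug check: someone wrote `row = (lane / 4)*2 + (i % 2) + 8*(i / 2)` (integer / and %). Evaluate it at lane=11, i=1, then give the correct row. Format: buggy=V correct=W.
`(lane / 4)*2 + (i % 2) + 8*(i / 2)`[11,1]⇒5
lane 11: gr=2 (11/4), th=3 (11%4)
i=1: r=3*2+1=7, c=gr=2
row: 5 vs 7

buggy=5 correct=7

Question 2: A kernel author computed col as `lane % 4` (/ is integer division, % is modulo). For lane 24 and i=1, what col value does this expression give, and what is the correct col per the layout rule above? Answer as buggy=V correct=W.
buggy=0 correct=6

`lane % 4`[24,1]→0
lane 24: G=6 (24/4), T=0 (24%4)
i=1: r=0*2+1=1, c=G=6
col: 0 vs 6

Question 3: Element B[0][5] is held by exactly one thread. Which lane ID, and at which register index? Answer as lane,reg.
20,0

c=5->g=5  r=0->t=0,b0=0
L=5*4+0=20  i=0=0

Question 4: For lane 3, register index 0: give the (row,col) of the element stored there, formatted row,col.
6,0

lane 3->3/4=0, 3 mod 4=3
i=0  r:2·3+0->6  c:0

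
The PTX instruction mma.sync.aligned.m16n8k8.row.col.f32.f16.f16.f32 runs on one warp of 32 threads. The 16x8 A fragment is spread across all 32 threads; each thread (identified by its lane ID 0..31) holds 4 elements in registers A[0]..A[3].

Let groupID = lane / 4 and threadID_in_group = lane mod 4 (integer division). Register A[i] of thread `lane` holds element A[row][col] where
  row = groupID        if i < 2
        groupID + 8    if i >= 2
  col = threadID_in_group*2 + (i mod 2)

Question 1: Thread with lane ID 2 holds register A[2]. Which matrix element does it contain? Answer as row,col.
lane 2=>2/4=0, 2 mod 4=2
i=2  r:0+8=>8  c:2·2+0=>4

8,4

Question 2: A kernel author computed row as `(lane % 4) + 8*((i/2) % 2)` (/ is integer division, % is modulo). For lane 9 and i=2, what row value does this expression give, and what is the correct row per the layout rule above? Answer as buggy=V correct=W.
`(lane % 4) + 8*((i/2) % 2)`[9,2]->9
lane 9: gid=2 (9/4), tid=1 (9%4)
i=2: r=2+8=10, c=1*2+0=2
row: 9 vs 10

buggy=9 correct=10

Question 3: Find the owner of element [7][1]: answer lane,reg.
r:7=>grp=7,rB=0  c:1=>tig=0,lo=1
L=7*4+0=28  i=0*2+1=1

28,1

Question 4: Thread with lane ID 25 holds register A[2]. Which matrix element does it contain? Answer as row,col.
14,2

lane 25: G=6 (25/4), T=1 (25%4)
i=2: r=6+8=14, c=1*2+0=2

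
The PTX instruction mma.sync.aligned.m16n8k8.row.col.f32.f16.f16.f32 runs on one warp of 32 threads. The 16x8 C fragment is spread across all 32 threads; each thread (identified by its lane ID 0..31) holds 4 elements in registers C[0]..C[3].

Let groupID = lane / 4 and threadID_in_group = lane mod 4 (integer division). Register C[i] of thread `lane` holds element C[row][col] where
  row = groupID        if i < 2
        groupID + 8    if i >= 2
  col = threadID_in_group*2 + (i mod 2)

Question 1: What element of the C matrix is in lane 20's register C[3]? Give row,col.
13,1

L=20=>grp=20>>2=5, tig=20&3=0
[3]=>row 5+8=13  col 0·2+1=1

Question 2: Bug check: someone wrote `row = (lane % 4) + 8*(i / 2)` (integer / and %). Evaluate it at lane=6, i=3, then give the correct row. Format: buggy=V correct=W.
buggy=10 correct=9

`(lane % 4) + 8*(i / 2)`[6,3]→10
6: G=1,T=2
[3] (1+8,2*2+1) = (9,5)
row: 10 vs 9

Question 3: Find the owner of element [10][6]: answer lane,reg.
r=10→G=2,rhi=1  c=6→T=3,p=0
L=2*4+3=11  i=1*2+0=2

11,2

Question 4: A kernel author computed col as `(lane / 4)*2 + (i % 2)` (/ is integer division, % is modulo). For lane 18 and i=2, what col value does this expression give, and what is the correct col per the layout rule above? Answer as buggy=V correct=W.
`(lane / 4)*2 + (i % 2)`[18,2]→8
lane 18→18/4=4, 18 mod 4=2
i=2  r:4+8→12  c:2·2+0→4
col: 8 vs 4

buggy=8 correct=4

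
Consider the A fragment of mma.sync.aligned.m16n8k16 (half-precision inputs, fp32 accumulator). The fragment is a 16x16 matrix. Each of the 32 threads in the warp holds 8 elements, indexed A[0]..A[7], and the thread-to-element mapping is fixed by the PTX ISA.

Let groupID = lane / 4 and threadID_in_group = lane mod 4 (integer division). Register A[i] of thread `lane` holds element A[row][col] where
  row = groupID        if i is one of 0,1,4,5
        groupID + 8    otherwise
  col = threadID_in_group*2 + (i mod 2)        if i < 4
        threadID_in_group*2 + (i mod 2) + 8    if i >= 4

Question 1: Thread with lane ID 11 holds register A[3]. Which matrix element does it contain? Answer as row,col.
10,7

lane 11->11/4=2, 11 mod 4=3
i=3  r:2+8->10  c:2·3+1+0->7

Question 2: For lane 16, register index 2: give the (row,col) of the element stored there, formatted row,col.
lane 16->16/4=4, 16 mod 4=0
i=2  r:4+8->12  c:2·0+0+0->0

12,0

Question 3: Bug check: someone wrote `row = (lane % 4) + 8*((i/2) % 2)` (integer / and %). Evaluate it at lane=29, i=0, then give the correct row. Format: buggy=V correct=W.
`(lane % 4) + 8*((i/2) % 2)`[29,0]->1
L=29->g=29>>2=7, t=29&3=1
[0]->row 7+0=7  col 1·2+0+0=2
row: 1 vs 7

buggy=1 correct=7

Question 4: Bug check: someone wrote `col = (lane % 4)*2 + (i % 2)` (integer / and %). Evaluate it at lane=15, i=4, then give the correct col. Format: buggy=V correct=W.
buggy=6 correct=14

`(lane % 4)*2 + (i % 2)`[15,4]=>6
lane 15: grp=3 (15/4), tig=3 (15%4)
i=4: r=3+0=3, c=3*2+0+8=14
col: 6 vs 14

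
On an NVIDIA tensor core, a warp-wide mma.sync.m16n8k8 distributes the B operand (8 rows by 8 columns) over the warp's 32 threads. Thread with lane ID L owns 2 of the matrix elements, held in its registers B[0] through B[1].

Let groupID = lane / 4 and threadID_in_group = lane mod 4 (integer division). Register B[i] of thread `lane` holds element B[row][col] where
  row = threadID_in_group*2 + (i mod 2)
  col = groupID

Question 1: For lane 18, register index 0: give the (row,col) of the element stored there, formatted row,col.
4,4

18: gid=4,tid=2
[0] (2*2+0,4) = (4,4)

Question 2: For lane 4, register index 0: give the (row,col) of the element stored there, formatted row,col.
lane 4: G=1 (4/4), T=0 (4%4)
i=0: r=0*2+0=0, c=G=1

0,1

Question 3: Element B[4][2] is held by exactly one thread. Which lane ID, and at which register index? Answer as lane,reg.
c:2=>grp=2  r:4=>tig=2,lo=0
L=2*4+2=10  i=0=0

10,0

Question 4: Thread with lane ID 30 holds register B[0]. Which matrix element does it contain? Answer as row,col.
4,7

L=30⇒gr=30>>2=7, th=30&3=2
[0]⇒row 2·2+0=4  col gr=7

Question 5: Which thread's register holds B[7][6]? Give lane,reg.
c=6⇒gr=6  r=7⇒th=3,odd=1
L=6*4+3=27  i=1=1

27,1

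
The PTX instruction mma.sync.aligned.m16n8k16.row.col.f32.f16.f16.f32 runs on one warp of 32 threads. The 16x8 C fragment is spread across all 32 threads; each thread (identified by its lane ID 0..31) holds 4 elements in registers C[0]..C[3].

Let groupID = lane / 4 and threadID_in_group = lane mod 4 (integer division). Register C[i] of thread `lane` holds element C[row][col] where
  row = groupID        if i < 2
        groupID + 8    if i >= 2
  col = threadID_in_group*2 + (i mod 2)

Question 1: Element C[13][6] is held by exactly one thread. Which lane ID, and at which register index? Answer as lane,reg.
23,2

r=13->g=5,rb=1  c=6->t=3,b0=0
L=5*4+3=23  i=1*2+0=2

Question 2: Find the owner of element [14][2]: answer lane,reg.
r=14→G=6,rhi=1  c=2→T=1,p=0
L=6*4+1=25  i=1*2+0=2

25,2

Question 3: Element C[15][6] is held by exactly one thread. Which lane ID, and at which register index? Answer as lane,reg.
31,2

r: 15->gid=7,r8=1  c: 6->tid=3,i&1=0
L=7*4+3=31  i=1*2+0=2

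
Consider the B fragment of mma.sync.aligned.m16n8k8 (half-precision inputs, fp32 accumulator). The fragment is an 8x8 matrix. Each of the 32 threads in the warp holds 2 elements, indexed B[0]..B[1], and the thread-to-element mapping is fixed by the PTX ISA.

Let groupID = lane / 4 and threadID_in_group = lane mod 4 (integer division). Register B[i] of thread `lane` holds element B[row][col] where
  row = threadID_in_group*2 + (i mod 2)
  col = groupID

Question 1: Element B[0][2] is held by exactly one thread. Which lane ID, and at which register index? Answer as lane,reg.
8,0

c: 2->gid=2  r: 0->tid=0,i&1=0
L=2*4+0=8  i=0=0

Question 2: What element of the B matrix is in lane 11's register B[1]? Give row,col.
lane 11->11/4=2, 11 mod 4=3
i=1  r:2·3+1->7  c:2

7,2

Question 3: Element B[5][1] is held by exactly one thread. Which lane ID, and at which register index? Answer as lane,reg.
6,1

c:1=>grp=1  r:5=>tig=2,lo=1
L=1*4+2=6  i=1=1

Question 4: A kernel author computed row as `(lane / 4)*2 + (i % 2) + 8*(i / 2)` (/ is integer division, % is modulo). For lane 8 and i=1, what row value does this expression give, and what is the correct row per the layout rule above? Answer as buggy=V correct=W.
`(lane / 4)*2 + (i % 2) + 8*(i / 2)`[8,1]→5
lane 8→8/4=2, 8 mod 4=0
i=1  r:2·0+1→1  c:2
row: 5 vs 1

buggy=5 correct=1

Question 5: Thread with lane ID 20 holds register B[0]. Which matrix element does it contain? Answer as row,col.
0,5

lane 20=>20/4=5, 20 mod 4=0
i=0  r:2·0+0=>0  c:5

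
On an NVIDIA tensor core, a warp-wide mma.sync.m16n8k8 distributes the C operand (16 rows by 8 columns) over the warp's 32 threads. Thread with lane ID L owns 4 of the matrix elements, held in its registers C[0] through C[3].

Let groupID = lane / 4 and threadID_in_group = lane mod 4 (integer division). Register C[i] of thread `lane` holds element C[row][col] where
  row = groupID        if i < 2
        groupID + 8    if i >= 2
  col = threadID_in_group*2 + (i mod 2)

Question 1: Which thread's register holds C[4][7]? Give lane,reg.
19,1

r:4=>grp=4,rB=0  c:7=>tig=3,lo=1
L=4*4+3=19  i=0*2+1=1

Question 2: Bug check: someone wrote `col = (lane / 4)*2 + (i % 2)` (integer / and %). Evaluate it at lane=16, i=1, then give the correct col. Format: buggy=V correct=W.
`(lane / 4)*2 + (i % 2)`[16,1]=>9
lane 16: grp=4 (16/4), tig=0 (16%4)
i=1: r=4+0=4, c=0*2+1=1
col: 9 vs 1

buggy=9 correct=1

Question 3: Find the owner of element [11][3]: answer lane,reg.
13,3

r=11->g=3,rb=1  c=3->t=1,b0=1
L=3*4+1=13  i=1*2+1=3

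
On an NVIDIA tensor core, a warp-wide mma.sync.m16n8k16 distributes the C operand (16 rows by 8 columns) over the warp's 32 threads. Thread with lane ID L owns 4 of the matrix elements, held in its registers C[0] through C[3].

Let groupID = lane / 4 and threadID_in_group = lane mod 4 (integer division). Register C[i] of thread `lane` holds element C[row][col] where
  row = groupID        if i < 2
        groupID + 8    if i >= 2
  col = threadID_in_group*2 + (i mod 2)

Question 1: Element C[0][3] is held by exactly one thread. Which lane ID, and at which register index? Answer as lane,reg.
1,1

r=0⇒gr=0,Rb=0  c=3⇒th=1,odd=1
L=0*4+1=1  i=0*2+1=1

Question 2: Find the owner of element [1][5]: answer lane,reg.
r=1->g=1,rb=0  c=5->t=2,b0=1
L=1*4+2=6  i=0*2+1=1

6,1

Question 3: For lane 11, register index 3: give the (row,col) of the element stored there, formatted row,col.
10,7

lane 11->11/4=2, 11 mod 4=3
i=3  r:2+8->10  c:2·3+1->7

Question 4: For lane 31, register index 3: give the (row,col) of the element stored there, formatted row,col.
31: G=7,T=3
[3] (7+8,3*2+1) = (15,7)

15,7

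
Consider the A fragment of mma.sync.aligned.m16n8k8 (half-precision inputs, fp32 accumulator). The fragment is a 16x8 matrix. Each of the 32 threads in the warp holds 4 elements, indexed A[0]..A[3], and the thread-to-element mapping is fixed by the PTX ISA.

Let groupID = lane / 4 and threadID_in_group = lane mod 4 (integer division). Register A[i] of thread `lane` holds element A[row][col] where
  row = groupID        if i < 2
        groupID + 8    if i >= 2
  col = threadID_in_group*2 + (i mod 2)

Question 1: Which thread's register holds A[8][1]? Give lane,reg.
0,3

r=8→G=0,rhi=1  c=1→T=0,p=1
L=0*4+0=0  i=1*2+1=3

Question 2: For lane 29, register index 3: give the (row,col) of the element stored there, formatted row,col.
lane 29: gr=7 (29/4), th=1 (29%4)
i=3: r=7+8=15, c=1*2+1=3

15,3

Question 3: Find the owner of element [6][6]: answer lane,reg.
r=6→G=6,rhi=0  c=6→T=3,p=0
L=6*4+3=27  i=0*2+0=0

27,0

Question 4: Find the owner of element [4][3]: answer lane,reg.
r: 4->gid=4,r8=0  c: 3->tid=1,i&1=1
L=4*4+1=17  i=0*2+1=1

17,1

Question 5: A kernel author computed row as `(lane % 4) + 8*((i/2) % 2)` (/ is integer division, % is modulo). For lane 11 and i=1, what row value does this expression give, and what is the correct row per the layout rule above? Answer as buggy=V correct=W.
`(lane % 4) + 8*((i/2) % 2)`[11,1]->3
L=11->gid=11>>2=2, tid=11&3=3
[1]->row 2+0=2  col 3·2+1=7
row: 3 vs 2

buggy=3 correct=2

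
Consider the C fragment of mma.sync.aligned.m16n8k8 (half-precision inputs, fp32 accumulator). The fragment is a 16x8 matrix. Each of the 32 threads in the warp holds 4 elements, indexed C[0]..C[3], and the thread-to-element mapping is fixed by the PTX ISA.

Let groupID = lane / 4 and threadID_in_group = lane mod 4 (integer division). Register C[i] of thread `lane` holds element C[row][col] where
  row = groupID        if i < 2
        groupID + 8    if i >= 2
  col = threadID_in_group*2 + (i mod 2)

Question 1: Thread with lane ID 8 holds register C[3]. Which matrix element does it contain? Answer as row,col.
8: g=2,t=0
[3] (2+8,0*2+1) = (10,1)

10,1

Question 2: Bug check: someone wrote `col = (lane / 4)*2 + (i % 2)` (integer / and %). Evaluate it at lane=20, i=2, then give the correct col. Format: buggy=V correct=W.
`(lane / 4)*2 + (i % 2)`[20,2]=>10
20: grp=5,tig=0
[2] (5+8,0*2+0) = (13,0)
col: 10 vs 0

buggy=10 correct=0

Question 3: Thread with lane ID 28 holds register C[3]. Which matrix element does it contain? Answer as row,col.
15,1

lane 28->28/4=7, 28 mod 4=0
i=3  r:7+8->15  c:2·0+1->1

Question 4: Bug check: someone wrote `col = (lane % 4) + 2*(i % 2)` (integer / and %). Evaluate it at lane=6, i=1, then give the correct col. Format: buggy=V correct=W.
`(lane % 4) + 2*(i % 2)`[6,1]→4
6: G=1,T=2
[1] (1+0,2*2+1) = (1,5)
col: 4 vs 5

buggy=4 correct=5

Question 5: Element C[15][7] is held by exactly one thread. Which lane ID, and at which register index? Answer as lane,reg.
31,3

r: 15->gid=7,r8=1  c: 7->tid=3,i&1=1
L=7*4+3=31  i=1*2+1=3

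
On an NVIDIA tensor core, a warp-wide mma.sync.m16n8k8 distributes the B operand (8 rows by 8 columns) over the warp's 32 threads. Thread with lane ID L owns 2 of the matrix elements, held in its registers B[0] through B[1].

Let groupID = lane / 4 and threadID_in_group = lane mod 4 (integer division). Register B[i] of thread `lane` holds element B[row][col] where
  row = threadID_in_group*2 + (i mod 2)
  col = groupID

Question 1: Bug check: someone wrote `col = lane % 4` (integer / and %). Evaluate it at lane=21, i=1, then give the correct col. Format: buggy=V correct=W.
buggy=1 correct=5

`lane % 4`[21,1]->1
lane 21: gid=5 (21/4), tid=1 (21%4)
i=1: r=1*2+1=3, c=gid=5
col: 1 vs 5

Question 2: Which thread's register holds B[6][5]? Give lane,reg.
23,0

c:5=>grp=5  r:6=>tig=3,lo=0
L=5*4+3=23  i=0=0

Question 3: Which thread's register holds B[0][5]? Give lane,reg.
c:5=>grp=5  r:0=>tig=0,lo=0
L=5*4+0=20  i=0=0

20,0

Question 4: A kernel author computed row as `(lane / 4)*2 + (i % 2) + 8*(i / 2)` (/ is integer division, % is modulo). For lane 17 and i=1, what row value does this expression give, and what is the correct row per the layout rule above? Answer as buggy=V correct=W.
`(lane / 4)*2 + (i % 2) + 8*(i / 2)`[17,1]⇒9
L=17⇒gr=17>>2=4, th=17&3=1
[1]⇒row 1·2+1=3  col gr=4
row: 9 vs 3

buggy=9 correct=3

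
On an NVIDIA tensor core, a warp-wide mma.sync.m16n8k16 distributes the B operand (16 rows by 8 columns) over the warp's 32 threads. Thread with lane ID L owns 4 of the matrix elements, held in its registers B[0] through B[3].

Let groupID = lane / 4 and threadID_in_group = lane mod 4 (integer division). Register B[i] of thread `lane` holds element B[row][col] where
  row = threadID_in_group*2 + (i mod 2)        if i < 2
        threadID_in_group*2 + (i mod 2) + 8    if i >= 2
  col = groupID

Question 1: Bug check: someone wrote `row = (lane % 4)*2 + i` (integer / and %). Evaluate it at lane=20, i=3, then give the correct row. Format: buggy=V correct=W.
buggy=3 correct=9

`(lane % 4)*2 + i`[20,3]->3
lane 20: gid=5 (20/4), tid=0 (20%4)
i=3: r=0*2+1+8=9, c=gid=5
row: 3 vs 9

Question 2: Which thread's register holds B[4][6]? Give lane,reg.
26,0

c: 6->gid=6  r: 4->r8=0,tid=2,i&1=0
L=6*4+2=26  i=0*2+0=0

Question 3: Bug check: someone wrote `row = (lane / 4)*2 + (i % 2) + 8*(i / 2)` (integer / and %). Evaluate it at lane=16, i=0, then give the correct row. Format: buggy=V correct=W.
`(lane / 4)*2 + (i % 2) + 8*(i / 2)`[16,0]->8
lane 16->16/4=4, 16 mod 4=0
i=0  r:2·0+0+0->0  c:4
row: 8 vs 0

buggy=8 correct=0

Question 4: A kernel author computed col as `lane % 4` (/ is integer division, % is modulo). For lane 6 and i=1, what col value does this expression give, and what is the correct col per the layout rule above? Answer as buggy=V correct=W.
buggy=2 correct=1

`lane % 4`[6,1]->2
lane 6: gid=1 (6/4), tid=2 (6%4)
i=1: r=2*2+1+0=5, c=gid=1
col: 2 vs 1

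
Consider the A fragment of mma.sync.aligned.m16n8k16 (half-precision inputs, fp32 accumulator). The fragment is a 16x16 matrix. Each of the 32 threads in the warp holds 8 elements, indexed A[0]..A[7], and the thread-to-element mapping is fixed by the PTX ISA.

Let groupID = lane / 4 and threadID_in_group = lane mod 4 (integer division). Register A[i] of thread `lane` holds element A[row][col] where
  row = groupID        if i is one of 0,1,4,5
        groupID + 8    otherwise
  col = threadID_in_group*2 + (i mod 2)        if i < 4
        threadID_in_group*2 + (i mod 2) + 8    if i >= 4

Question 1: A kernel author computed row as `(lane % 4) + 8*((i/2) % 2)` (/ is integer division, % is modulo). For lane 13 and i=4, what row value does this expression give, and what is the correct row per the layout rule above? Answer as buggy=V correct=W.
buggy=1 correct=3

`(lane % 4) + 8*((i/2) % 2)`[13,4]->1
13: g=3,t=1
[4] (3+0,1*2+0+8) = (3,10)
row: 1 vs 3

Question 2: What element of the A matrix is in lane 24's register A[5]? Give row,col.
6,9

lane 24=>24/4=6, 24 mod 4=0
i=5  r:6+0=>6  c:2·0+1+8=>9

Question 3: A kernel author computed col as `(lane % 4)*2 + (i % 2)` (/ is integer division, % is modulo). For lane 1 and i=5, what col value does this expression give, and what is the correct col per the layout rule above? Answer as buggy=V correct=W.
`(lane % 4)*2 + (i % 2)`[1,5]⇒3
lane 1⇒1/4=0, 1 mod 4=1
i=5  r:0+0⇒0  c:2·1+1+8⇒11
col: 3 vs 11

buggy=3 correct=11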